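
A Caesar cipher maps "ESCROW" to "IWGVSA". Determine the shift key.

Step 1: Compare first letters: E (position 4) -> I (position 8).
Step 2: Shift = (8 - 4) mod 26 = 4.
The shift value is 4.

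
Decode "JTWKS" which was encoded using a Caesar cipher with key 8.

Step 1: Reverse the shift by subtracting 8 from each letter position.
  J (position 9) -> position (9-8) mod 26 = 1 -> B
  T (position 19) -> position (19-8) mod 26 = 11 -> L
  W (position 22) -> position (22-8) mod 26 = 14 -> O
  K (position 10) -> position (10-8) mod 26 = 2 -> C
  S (position 18) -> position (18-8) mod 26 = 10 -> K
Decrypted message: BLOCK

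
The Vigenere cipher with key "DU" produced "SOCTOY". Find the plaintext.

Step 1: Extend key: DUDUDU
Step 2: Decrypt each letter (c - k) mod 26:
  S(18) - D(3) = (18-3) mod 26 = 15 = P
  O(14) - U(20) = (14-20) mod 26 = 20 = U
  C(2) - D(3) = (2-3) mod 26 = 25 = Z
  T(19) - U(20) = (19-20) mod 26 = 25 = Z
  O(14) - D(3) = (14-3) mod 26 = 11 = L
  Y(24) - U(20) = (24-20) mod 26 = 4 = E
Plaintext: PUZZLE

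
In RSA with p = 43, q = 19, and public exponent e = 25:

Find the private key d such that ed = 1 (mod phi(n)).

Step 1: n = 43 * 19 = 817.
Step 2: phi(n) = 42 * 18 = 756.
Step 3: Find d such that 25 * d = 1 (mod 756).
Step 4: d = 25^(-1) mod 756 = 121.
Verification: 25 * 121 = 3025 = 4 * 756 + 1.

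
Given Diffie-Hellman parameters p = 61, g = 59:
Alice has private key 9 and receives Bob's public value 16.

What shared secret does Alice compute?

Step 1: s = B^a mod p = 16^9 mod 61.
  16^1 mod 61 = 16
  16^2 mod 61 = (16 * 16) mod 61 = 12
  16^3 mod 61 = (12 * 16) mod 61 = 9
  16^4 mod 61 = (9 * 16) mod 61 = 22
  16^5 mod 61 = (22 * 16) mod 61 = 47
  16^6 mod 61 = (47 * 16) mod 61 = 20
  16^7 mod 61 = (20 * 16) mod 61 = 15
  16^8 mod 61 = (15 * 16) mod 61 = 57
  16^9 mod 61 = (57 * 16) mod 61 = 58
Result: shared secret = 58.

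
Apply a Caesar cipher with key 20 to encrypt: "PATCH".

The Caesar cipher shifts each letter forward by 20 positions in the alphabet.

Step 1: For each letter, shift forward by 20 positions (mod 26).
  P (position 15) -> position (15+20) mod 26 = 9 -> J
  A (position 0) -> position (0+20) mod 26 = 20 -> U
  T (position 19) -> position (19+20) mod 26 = 13 -> N
  C (position 2) -> position (2+20) mod 26 = 22 -> W
  H (position 7) -> position (7+20) mod 26 = 1 -> B
Result: JUNWB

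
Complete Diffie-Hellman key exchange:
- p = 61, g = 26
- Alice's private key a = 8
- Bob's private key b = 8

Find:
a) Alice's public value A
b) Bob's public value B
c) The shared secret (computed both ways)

Step 1: A = g^a mod p = 26^8 mod 61 = 15.
Step 2: B = g^b mod p = 26^8 mod 61 = 15.
Step 3: Alice computes s = B^a mod p = 15^8 mod 61 = 25.
Step 4: Bob computes s = A^b mod p = 15^8 mod 61 = 25.
Both sides agree: shared secret = 25.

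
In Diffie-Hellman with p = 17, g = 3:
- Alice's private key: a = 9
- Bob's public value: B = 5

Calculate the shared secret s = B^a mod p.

Step 1: s = B^a mod p = 5^9 mod 17.
  5^1 mod 17 = 5
  5^2 mod 17 = (5 * 5) mod 17 = 8
  5^3 mod 17 = (8 * 5) mod 17 = 6
  5^4 mod 17 = (6 * 5) mod 17 = 13
  5^5 mod 17 = (13 * 5) mod 17 = 14
  5^6 mod 17 = (14 * 5) mod 17 = 2
  5^7 mod 17 = (2 * 5) mod 17 = 10
  5^8 mod 17 = (10 * 5) mod 17 = 16
  5^9 mod 17 = (16 * 5) mod 17 = 12
Result: shared secret = 12.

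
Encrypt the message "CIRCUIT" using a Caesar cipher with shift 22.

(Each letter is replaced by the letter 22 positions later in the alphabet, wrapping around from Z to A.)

Step 1: For each letter, shift forward by 22 positions (mod 26).
  C (position 2) -> position (2+22) mod 26 = 24 -> Y
  I (position 8) -> position (8+22) mod 26 = 4 -> E
  R (position 17) -> position (17+22) mod 26 = 13 -> N
  C (position 2) -> position (2+22) mod 26 = 24 -> Y
  U (position 20) -> position (20+22) mod 26 = 16 -> Q
  I (position 8) -> position (8+22) mod 26 = 4 -> E
  T (position 19) -> position (19+22) mod 26 = 15 -> P
Result: YENYQEP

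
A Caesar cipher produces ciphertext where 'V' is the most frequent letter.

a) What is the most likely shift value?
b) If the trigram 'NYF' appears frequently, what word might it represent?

Step 1: In English, 'E' is the most frequent letter (12.7%).
Step 2: The most frequent ciphertext letter is 'V' (position 21).
Step 3: Shift = (21 - 4) mod 26 = 17.
Step 4: Decrypt 'NYF' by shifting back 17:
  N -> W
  Y -> H
  F -> O
Step 5: 'NYF' decrypts to 'WHO'.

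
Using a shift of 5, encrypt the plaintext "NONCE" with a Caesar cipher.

Step 1: For each letter, shift forward by 5 positions (mod 26).
  N (position 13) -> position (13+5) mod 26 = 18 -> S
  O (position 14) -> position (14+5) mod 26 = 19 -> T
  N (position 13) -> position (13+5) mod 26 = 18 -> S
  C (position 2) -> position (2+5) mod 26 = 7 -> H
  E (position 4) -> position (4+5) mod 26 = 9 -> J
Result: STSHJ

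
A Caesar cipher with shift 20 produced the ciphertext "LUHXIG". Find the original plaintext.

Step 1: Reverse the shift by subtracting 20 from each letter position.
  L (position 11) -> position (11-20) mod 26 = 17 -> R
  U (position 20) -> position (20-20) mod 26 = 0 -> A
  H (position 7) -> position (7-20) mod 26 = 13 -> N
  X (position 23) -> position (23-20) mod 26 = 3 -> D
  I (position 8) -> position (8-20) mod 26 = 14 -> O
  G (position 6) -> position (6-20) mod 26 = 12 -> M
Decrypted message: RANDOM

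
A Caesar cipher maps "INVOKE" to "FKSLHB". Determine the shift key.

Step 1: Compare first letters: I (position 8) -> F (position 5).
Step 2: Shift = (5 - 8) mod 26 = 23.
The shift value is 23.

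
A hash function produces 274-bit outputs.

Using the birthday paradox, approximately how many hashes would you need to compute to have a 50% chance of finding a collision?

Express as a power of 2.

Step 1: The birthday paradox gives collision probability ~50% after sqrt(2^n) = 2^(n/2) hashes.
Step 2: For 274-bit output: 2^(274/2) = 2^137.
Step 3: Approximately 2^137 hash computations needed.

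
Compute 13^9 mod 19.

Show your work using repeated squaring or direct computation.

Step 1: Compute 13^9 mod 19 step by step, reducing modulo 19 at each step.
  13^1 mod 19 = 13
  13^2 mod 19 = (13 * 13) mod 19 = 17
  13^3 mod 19 = (17 * 13) mod 19 = 12
  13^4 mod 19 = (12 * 13) mod 19 = 4
  13^5 mod 19 = (4 * 13) mod 19 = 14
  13^6 mod 19 = (14 * 13) mod 19 = 11
  13^7 mod 19 = (11 * 13) mod 19 = 10
  13^8 mod 19 = (10 * 13) mod 19 = 16
  13^9 mod 19 = (16 * 13) mod 19 = 18
Step 2: Result = 18.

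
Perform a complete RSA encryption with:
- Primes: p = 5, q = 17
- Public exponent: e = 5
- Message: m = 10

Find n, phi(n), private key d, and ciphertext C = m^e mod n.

Step 1: n = 5 * 17 = 85.
Step 2: phi(n) = (5-1)(17-1) = 4 * 16 = 64.
Step 3: Find d = 5^(-1) mod 64 = 13.
  Verify: 5 * 13 = 65 = 1 (mod 64).
Step 4: C = 10^5 mod 85 = 40.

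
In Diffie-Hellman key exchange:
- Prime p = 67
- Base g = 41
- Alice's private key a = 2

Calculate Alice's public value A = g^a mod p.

Step 1: A = g^a mod p = 41^2 mod 67.
  41^1 mod 67 = 41
  41^2 mod 67 = (41 * 41) mod 67 = 6
Result: A = 6.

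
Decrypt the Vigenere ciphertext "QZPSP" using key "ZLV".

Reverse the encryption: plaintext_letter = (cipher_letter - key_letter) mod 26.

Step 1: Extend key: ZLVZL
Step 2: Decrypt each letter (c - k) mod 26:
  Q(16) - Z(25) = (16-25) mod 26 = 17 = R
  Z(25) - L(11) = (25-11) mod 26 = 14 = O
  P(15) - V(21) = (15-21) mod 26 = 20 = U
  S(18) - Z(25) = (18-25) mod 26 = 19 = T
  P(15) - L(11) = (15-11) mod 26 = 4 = E
Plaintext: ROUTE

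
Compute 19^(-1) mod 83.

Step 1: We need x such that 19 * x = 1 (mod 83).
Step 2: Using the extended Euclidean algorithm or trial:
  19 * 35 = 665 = 8 * 83 + 1.
Step 3: Since 665 mod 83 = 1, the inverse is x = 35.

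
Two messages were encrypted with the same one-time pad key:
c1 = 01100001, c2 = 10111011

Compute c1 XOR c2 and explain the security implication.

Step 1: c1 XOR c2 = (m1 XOR k) XOR (m2 XOR k).
Step 2: By XOR associativity/commutativity: = m1 XOR m2 XOR k XOR k = m1 XOR m2.
Step 3: 01100001 XOR 10111011 = 11011010 = 218.
Step 4: The key cancels out! An attacker learns m1 XOR m2 = 218, revealing the relationship between plaintexts.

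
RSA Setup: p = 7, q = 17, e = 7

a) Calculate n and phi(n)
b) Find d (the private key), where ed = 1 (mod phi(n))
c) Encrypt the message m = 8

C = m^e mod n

Step 1: n = 7 * 17 = 119.
Step 2: phi(n) = (7-1)(17-1) = 6 * 16 = 96.
Step 3: Find d = 7^(-1) mod 96 = 55.
  Verify: 7 * 55 = 385 = 1 (mod 96).
Step 4: C = 8^7 mod 119 = 15.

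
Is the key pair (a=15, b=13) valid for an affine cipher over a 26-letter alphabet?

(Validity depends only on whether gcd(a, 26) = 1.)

Step 1: Compute gcd(15, 26).
Step 2: gcd(15, 26) = 1.
Since gcd = 1, 15 is coprime with 26, so it is a valid key.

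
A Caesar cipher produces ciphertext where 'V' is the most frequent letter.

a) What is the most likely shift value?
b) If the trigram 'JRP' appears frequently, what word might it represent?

Step 1: In English, 'E' is the most frequent letter (12.7%).
Step 2: The most frequent ciphertext letter is 'V' (position 21).
Step 3: Shift = (21 - 4) mod 26 = 17.
Step 4: Decrypt 'JRP' by shifting back 17:
  J -> S
  R -> A
  P -> Y
Step 5: 'JRP' decrypts to 'SAY'.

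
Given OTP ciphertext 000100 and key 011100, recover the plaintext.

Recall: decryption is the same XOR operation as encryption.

Step 1: XOR ciphertext with key:
  Ciphertext: 000100
  Key:        011100
  XOR:        011000
Step 2: Plaintext = 011000 = 24 in decimal.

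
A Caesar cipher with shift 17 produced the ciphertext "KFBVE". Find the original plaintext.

Step 1: Reverse the shift by subtracting 17 from each letter position.
  K (position 10) -> position (10-17) mod 26 = 19 -> T
  F (position 5) -> position (5-17) mod 26 = 14 -> O
  B (position 1) -> position (1-17) mod 26 = 10 -> K
  V (position 21) -> position (21-17) mod 26 = 4 -> E
  E (position 4) -> position (4-17) mod 26 = 13 -> N
Decrypted message: TOKEN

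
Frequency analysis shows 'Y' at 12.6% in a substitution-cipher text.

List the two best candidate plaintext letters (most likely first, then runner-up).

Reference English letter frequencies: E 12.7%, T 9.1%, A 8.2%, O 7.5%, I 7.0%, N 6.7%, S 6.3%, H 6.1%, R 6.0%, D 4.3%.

Step 1: Observed frequency of 'Y' is 12.6%.
Step 2: Compute distances to each reference frequency and sort:
  E (12.7%): difference = 0.1% <-- BEST
  T (9.1%): difference = 3.5% <-- RUNNER-UP
  A (8.2%): difference = 4.4%
  O (7.5%): difference = 5.1%
  I (7.0%): difference = 5.6%
Step 3: Most likely is 'E' (12.7%, diff 0.1%); second most likely is 'T' (9.1%, diff 3.5%).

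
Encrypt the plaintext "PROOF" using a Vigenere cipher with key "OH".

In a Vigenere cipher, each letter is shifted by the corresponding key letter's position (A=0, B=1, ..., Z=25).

Step 1: Repeat key to match plaintext length:
  Plaintext: PROOF
  Key:       OHOHO
Step 2: Encrypt each letter:
  P(15) + O(14) = (15+14) mod 26 = 3 = D
  R(17) + H(7) = (17+7) mod 26 = 24 = Y
  O(14) + O(14) = (14+14) mod 26 = 2 = C
  O(14) + H(7) = (14+7) mod 26 = 21 = V
  F(5) + O(14) = (5+14) mod 26 = 19 = T
Ciphertext: DYCVT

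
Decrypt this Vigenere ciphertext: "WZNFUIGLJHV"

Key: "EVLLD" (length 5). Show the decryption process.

Step 1: Key 'EVLLD' has length 5. Extended key: EVLLDEVLLDE
Step 2: Decrypt each position:
  W(22) - E(4) = 18 = S
  Z(25) - V(21) = 4 = E
  N(13) - L(11) = 2 = C
  F(5) - L(11) = 20 = U
  U(20) - D(3) = 17 = R
  I(8) - E(4) = 4 = E
  G(6) - V(21) = 11 = L
  L(11) - L(11) = 0 = A
  J(9) - L(11) = 24 = Y
  H(7) - D(3) = 4 = E
  V(21) - E(4) = 17 = R
Plaintext: SECURELAYER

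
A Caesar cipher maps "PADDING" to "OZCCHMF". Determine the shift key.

Step 1: Compare first letters: P (position 15) -> O (position 14).
Step 2: Shift = (14 - 15) mod 26 = 25.
The shift value is 25.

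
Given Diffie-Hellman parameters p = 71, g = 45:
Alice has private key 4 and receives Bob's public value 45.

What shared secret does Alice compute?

Step 1: s = B^a mod p = 45^4 mod 71.
  45^1 mod 71 = 45
  45^2 mod 71 = (45 * 45) mod 71 = 37
  45^3 mod 71 = (37 * 45) mod 71 = 32
  45^4 mod 71 = (32 * 45) mod 71 = 20
Result: shared secret = 20.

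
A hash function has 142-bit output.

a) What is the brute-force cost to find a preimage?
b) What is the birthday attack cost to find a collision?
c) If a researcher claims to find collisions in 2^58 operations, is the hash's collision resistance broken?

Step 1: Preimage resistance requires brute-force of 2^142 operations.
Step 2: Collision resistance (birthday bound) = 2^(142/2) = 2^71.
Step 3: The claimed attack costs 2^58 operations.
Step 4: Since 2^58 < 2^71, the claimed attack beats the generic birthday bound, so collision resistance is broken.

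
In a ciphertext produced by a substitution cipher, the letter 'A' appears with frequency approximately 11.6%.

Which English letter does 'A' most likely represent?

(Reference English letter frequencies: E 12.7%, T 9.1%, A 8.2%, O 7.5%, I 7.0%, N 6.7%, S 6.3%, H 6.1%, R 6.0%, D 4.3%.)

Step 1: The observed frequency is 11.6%.
Step 2: Compare with English frequencies:
  E: 12.7% (difference: 1.1%) <-- closest
  T: 9.1% (difference: 2.5%)
  A: 8.2% (difference: 3.4%)
  O: 7.5% (difference: 4.1%)
  I: 7.0% (difference: 4.6%)
  N: 6.7% (difference: 4.9%)
  S: 6.3% (difference: 5.3%)
  H: 6.1% (difference: 5.5%)
  R: 6.0% (difference: 5.6%)
  D: 4.3% (difference: 7.3%)
Step 3: 'A' most likely represents 'E' (frequency 12.7%).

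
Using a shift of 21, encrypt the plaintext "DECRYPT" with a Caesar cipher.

Step 1: For each letter, shift forward by 21 positions (mod 26).
  D (position 3) -> position (3+21) mod 26 = 24 -> Y
  E (position 4) -> position (4+21) mod 26 = 25 -> Z
  C (position 2) -> position (2+21) mod 26 = 23 -> X
  R (position 17) -> position (17+21) mod 26 = 12 -> M
  Y (position 24) -> position (24+21) mod 26 = 19 -> T
  P (position 15) -> position (15+21) mod 26 = 10 -> K
  T (position 19) -> position (19+21) mod 26 = 14 -> O
Result: YZXMTKO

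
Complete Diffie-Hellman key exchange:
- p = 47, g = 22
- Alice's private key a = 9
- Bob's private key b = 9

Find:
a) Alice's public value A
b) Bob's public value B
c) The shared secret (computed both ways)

Step 1: A = g^a mod p = 22^9 mod 47 = 45.
Step 2: B = g^b mod p = 22^9 mod 47 = 45.
Step 3: Alice computes s = B^a mod p = 45^9 mod 47 = 5.
Step 4: Bob computes s = A^b mod p = 45^9 mod 47 = 5.
Both sides agree: shared secret = 5.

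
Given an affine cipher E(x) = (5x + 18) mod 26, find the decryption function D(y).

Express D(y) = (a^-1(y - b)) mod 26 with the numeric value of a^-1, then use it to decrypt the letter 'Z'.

Step 1: Find a^-1, the modular inverse of 5 mod 26.
Step 2: We need 5 * a^-1 = 1 (mod 26).
Step 3: 5 * 21 = 105 = 4 * 26 + 1, so a^-1 = 21.
Step 4: D(y) = 21(y - 18) mod 26.
Step 5: Apply to 'Z' (y = 25): D(25) = 21 * (25 - 18) mod 26 = 21 * 7 mod 26 = 17 -> 'R'.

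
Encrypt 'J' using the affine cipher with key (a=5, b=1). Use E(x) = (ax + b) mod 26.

Step 1: Convert 'J' to number: x = 9.
Step 2: E(9) = (5 * 9 + 1) mod 26 = 46 mod 26 = 20.
Step 3: Convert 20 back to letter: U.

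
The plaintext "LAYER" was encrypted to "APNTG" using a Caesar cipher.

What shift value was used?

Step 1: Compare first letters: L (position 11) -> A (position 0).
Step 2: Shift = (0 - 11) mod 26 = 15.
The shift value is 15.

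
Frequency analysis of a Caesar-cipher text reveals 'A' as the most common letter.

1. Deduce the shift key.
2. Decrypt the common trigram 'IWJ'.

Step 1: In English, 'E' is the most frequent letter (12.7%).
Step 2: The most frequent ciphertext letter is 'A' (position 0).
Step 3: Shift = (0 - 4) mod 26 = 22.
Step 4: Decrypt 'IWJ' by shifting back 22:
  I -> M
  W -> A
  J -> N
Step 5: 'IWJ' decrypts to 'MAN'.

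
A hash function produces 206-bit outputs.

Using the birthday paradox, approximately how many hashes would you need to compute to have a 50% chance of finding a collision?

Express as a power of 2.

Step 1: The birthday paradox gives collision probability ~50% after sqrt(2^n) = 2^(n/2) hashes.
Step 2: For 206-bit output: 2^(206/2) = 2^103.
Step 3: Approximately 2^103 hash computations needed.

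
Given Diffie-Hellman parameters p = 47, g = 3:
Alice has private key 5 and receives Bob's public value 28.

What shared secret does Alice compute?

Step 1: s = B^a mod p = 28^5 mod 47.
  28^1 mod 47 = 28
  28^2 mod 47 = (28 * 28) mod 47 = 32
  28^3 mod 47 = (32 * 28) mod 47 = 3
  28^4 mod 47 = (3 * 28) mod 47 = 37
  28^5 mod 47 = (37 * 28) mod 47 = 2
Result: shared secret = 2.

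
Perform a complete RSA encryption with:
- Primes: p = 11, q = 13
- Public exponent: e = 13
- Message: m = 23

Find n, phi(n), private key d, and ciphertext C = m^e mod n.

Step 1: n = 11 * 13 = 143.
Step 2: phi(n) = (11-1)(13-1) = 10 * 12 = 120.
Step 3: Find d = 13^(-1) mod 120 = 37.
  Verify: 13 * 37 = 481 = 1 (mod 120).
Step 4: C = 23^13 mod 143 = 23.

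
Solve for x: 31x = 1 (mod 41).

Step 1: We need x such that 31 * x = 1 (mod 41).
Step 2: Using the extended Euclidean algorithm or trial:
  31 * 4 = 124 = 3 * 41 + 1.
Step 3: Since 124 mod 41 = 1, the inverse is x = 4.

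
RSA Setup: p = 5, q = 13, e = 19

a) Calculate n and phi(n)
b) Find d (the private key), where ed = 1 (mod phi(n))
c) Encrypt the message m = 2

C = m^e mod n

Step 1: n = 5 * 13 = 65.
Step 2: phi(n) = (5-1)(13-1) = 4 * 12 = 48.
Step 3: Find d = 19^(-1) mod 48 = 43.
  Verify: 19 * 43 = 817 = 1 (mod 48).
Step 4: C = 2^19 mod 65 = 63.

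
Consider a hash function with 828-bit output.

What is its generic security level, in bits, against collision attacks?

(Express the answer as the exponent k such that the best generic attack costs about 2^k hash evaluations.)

Step 1: The hash has a 828-bit output.
Step 2: Collision resistance means it should be infeasible to find any x != y with h(x) = h(y).
By the birthday bound, a generic collision search succeeds after about sqrt(2^828) = 2^(828/2) = 2^414 evaluations.
Step 3: Security level = 414 bits.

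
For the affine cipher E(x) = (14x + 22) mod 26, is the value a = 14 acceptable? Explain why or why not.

Step 1: Compute gcd(14, 26).
Step 2: gcd(14, 26) = 2.
Since gcd = 2 != 1, 14 shares a common factor with 26, so it cannot be used.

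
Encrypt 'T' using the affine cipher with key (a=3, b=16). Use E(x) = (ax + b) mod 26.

Step 1: Convert 'T' to number: x = 19.
Step 2: E(19) = (3 * 19 + 16) mod 26 = 73 mod 26 = 21.
Step 3: Convert 21 back to letter: V.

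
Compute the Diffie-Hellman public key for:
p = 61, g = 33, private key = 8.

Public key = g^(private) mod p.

Step 1: A = g^a mod p = 33^8 mod 61.
  33^1 mod 61 = 33
  33^2 mod 61 = (33 * 33) mod 61 = 52
  33^3 mod 61 = (52 * 33) mod 61 = 8
  33^4 mod 61 = (8 * 33) mod 61 = 20
  33^5 mod 61 = (20 * 33) mod 61 = 50
  33^6 mod 61 = (50 * 33) mod 61 = 3
  33^7 mod 61 = (3 * 33) mod 61 = 38
  33^8 mod 61 = (38 * 33) mod 61 = 34
Result: A = 34.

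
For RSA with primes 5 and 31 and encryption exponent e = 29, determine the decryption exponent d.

Step 1: n = 5 * 31 = 155.
Step 2: phi(n) = 4 * 30 = 120.
Step 3: Find d such that 29 * d = 1 (mod 120).
Step 4: d = 29^(-1) mod 120 = 29.
Verification: 29 * 29 = 841 = 7 * 120 + 1.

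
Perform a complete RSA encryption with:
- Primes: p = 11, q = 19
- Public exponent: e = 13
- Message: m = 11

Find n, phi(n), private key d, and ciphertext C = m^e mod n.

Step 1: n = 11 * 19 = 209.
Step 2: phi(n) = (11-1)(19-1) = 10 * 18 = 180.
Step 3: Find d = 13^(-1) mod 180 = 97.
  Verify: 13 * 97 = 1261 = 1 (mod 180).
Step 4: C = 11^13 mod 209 = 11.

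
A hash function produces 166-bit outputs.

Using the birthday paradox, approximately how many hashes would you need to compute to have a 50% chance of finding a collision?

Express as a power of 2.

Step 1: The birthday paradox gives collision probability ~50% after sqrt(2^n) = 2^(n/2) hashes.
Step 2: For 166-bit output: 2^(166/2) = 2^83.
Step 3: Approximately 2^83 hash computations needed.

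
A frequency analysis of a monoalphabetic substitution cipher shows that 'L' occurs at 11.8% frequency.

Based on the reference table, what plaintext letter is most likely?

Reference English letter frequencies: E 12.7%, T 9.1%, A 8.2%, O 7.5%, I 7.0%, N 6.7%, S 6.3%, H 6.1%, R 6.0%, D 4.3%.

Step 1: The observed frequency is 11.8%.
Step 2: Compare with English frequencies:
  E: 12.7% (difference: 0.9%) <-- closest
  T: 9.1% (difference: 2.7%)
  A: 8.2% (difference: 3.6%)
  O: 7.5% (difference: 4.3%)
  I: 7.0% (difference: 4.8%)
  N: 6.7% (difference: 5.1%)
  S: 6.3% (difference: 5.5%)
  H: 6.1% (difference: 5.7%)
  R: 6.0% (difference: 5.8%)
  D: 4.3% (difference: 7.5%)
Step 3: 'L' most likely represents 'E' (frequency 12.7%).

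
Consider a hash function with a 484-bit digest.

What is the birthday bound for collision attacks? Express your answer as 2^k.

Step 1: The birthday paradox gives collision probability ~50% after sqrt(2^n) = 2^(n/2) hashes.
Step 2: For 484-bit output: 2^(484/2) = 2^242.
Step 3: Approximately 2^242 hash computations needed.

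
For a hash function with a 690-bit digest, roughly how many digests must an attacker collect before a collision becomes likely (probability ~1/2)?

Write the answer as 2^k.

Step 1: The birthday paradox gives collision probability ~50% after sqrt(2^n) = 2^(n/2) hashes.
Step 2: For 690-bit output: 2^(690/2) = 2^345.
Step 3: Approximately 2^345 hash computations needed.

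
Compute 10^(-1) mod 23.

Step 1: We need x such that 10 * x = 1 (mod 23).
Step 2: Using the extended Euclidean algorithm or trial:
  10 * 7 = 70 = 3 * 23 + 1.
Step 3: Since 70 mod 23 = 1, the inverse is x = 7.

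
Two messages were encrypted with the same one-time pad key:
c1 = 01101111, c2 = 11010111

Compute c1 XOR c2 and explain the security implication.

Step 1: c1 XOR c2 = (m1 XOR k) XOR (m2 XOR k).
Step 2: By XOR associativity/commutativity: = m1 XOR m2 XOR k XOR k = m1 XOR m2.
Step 3: 01101111 XOR 11010111 = 10111000 = 184.
Step 4: The key cancels out! An attacker learns m1 XOR m2 = 184, revealing the relationship between plaintexts.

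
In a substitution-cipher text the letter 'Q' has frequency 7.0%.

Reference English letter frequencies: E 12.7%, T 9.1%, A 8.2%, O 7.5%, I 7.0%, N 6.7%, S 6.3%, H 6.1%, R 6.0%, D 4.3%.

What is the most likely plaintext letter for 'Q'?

Step 1: The observed frequency is 7.0%.
Step 2: Compare with English frequencies:
  E: 12.7% (difference: 5.7%)
  T: 9.1% (difference: 2.1%)
  A: 8.2% (difference: 1.2%)
  O: 7.5% (difference: 0.5%)
  I: 7.0% (difference: 0.0%) <-- closest
  N: 6.7% (difference: 0.3%)
  S: 6.3% (difference: 0.7%)
  H: 6.1% (difference: 0.9%)
  R: 6.0% (difference: 1.0%)
  D: 4.3% (difference: 2.7%)
Step 3: 'Q' most likely represents 'I' (frequency 7.0%).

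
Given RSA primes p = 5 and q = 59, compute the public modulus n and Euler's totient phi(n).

Step 1: n = p * q = 5 * 59 = 295.
Step 2: phi(n) = (p-1)(q-1) = 4 * 58 = 232.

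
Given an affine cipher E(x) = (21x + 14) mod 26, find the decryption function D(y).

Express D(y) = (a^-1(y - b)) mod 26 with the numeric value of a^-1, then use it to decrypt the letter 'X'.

Step 1: Find a^-1, the modular inverse of 21 mod 26.
Step 2: We need 21 * a^-1 = 1 (mod 26).
Step 3: 21 * 5 = 105 = 4 * 26 + 1, so a^-1 = 5.
Step 4: D(y) = 5(y - 14) mod 26.
Step 5: Apply to 'X' (y = 23): D(23) = 5 * (23 - 14) mod 26 = 5 * 9 mod 26 = 19 -> 'T'.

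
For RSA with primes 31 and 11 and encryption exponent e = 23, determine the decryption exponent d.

Step 1: n = 31 * 11 = 341.
Step 2: phi(n) = 30 * 10 = 300.
Step 3: Find d such that 23 * d = 1 (mod 300).
Step 4: d = 23^(-1) mod 300 = 287.
Verification: 23 * 287 = 6601 = 22 * 300 + 1.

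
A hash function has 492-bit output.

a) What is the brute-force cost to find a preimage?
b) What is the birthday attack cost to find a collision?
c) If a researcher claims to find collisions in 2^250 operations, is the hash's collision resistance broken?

Step 1: Preimage resistance requires brute-force of 2^492 operations.
Step 2: Collision resistance (birthday bound) = 2^(492/2) = 2^246.
Step 3: The claimed attack costs 2^250 operations.
Step 4: Since 2^250 >= 2^246, the claimed attack is no faster than the generic birthday attack, so this does not break collision resistance.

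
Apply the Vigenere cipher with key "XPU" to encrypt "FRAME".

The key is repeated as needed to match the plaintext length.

Step 1: Repeat key to match plaintext length:
  Plaintext: FRAME
  Key:       XPUXP
Step 2: Encrypt each letter:
  F(5) + X(23) = (5+23) mod 26 = 2 = C
  R(17) + P(15) = (17+15) mod 26 = 6 = G
  A(0) + U(20) = (0+20) mod 26 = 20 = U
  M(12) + X(23) = (12+23) mod 26 = 9 = J
  E(4) + P(15) = (4+15) mod 26 = 19 = T
Ciphertext: CGUJT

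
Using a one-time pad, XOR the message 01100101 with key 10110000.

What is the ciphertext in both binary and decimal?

Step 1: Write out the XOR operation bit by bit:
  Message: 01100101
  Key:     10110000
  XOR:     11010101
Step 2: Convert to decimal: 11010101 = 213.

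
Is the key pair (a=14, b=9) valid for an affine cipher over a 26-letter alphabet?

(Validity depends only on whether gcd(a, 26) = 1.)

Step 1: Compute gcd(14, 26).
Step 2: gcd(14, 26) = 2.
Since gcd = 2 != 1, 14 shares a common factor with 26, so it cannot be used.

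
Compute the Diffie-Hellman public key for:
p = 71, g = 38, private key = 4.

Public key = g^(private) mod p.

Step 1: A = g^a mod p = 38^4 mod 71.
  38^1 mod 71 = 38
  38^2 mod 71 = (38 * 38) mod 71 = 24
  38^3 mod 71 = (24 * 38) mod 71 = 60
  38^4 mod 71 = (60 * 38) mod 71 = 8
Result: A = 8.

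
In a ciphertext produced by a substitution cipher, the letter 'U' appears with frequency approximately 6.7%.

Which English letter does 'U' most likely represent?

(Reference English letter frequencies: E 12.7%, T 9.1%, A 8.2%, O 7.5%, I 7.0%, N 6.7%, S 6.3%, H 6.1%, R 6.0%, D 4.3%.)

Step 1: The observed frequency is 6.7%.
Step 2: Compare with English frequencies:
  E: 12.7% (difference: 6.0%)
  T: 9.1% (difference: 2.4%)
  A: 8.2% (difference: 1.5%)
  O: 7.5% (difference: 0.8%)
  I: 7.0% (difference: 0.3%)
  N: 6.7% (difference: 0.0%) <-- closest
  S: 6.3% (difference: 0.4%)
  H: 6.1% (difference: 0.6%)
  R: 6.0% (difference: 0.7%)
  D: 4.3% (difference: 2.4%)
Step 3: 'U' most likely represents 'N' (frequency 6.7%).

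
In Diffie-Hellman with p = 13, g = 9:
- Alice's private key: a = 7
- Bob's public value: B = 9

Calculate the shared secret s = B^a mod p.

Step 1: s = B^a mod p = 9^7 mod 13.
  9^1 mod 13 = 9
  9^2 mod 13 = (9 * 9) mod 13 = 3
  9^3 mod 13 = (3 * 9) mod 13 = 1
  9^4 mod 13 = (1 * 9) mod 13 = 9
  9^5 mod 13 = (9 * 9) mod 13 = 3
  9^6 mod 13 = (3 * 9) mod 13 = 1
  9^7 mod 13 = (1 * 9) mod 13 = 9
Result: shared secret = 9.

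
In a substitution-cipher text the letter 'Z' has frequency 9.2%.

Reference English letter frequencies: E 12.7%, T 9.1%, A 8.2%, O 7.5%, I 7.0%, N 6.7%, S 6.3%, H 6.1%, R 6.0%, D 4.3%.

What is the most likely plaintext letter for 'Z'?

Step 1: The observed frequency is 9.2%.
Step 2: Compare with English frequencies:
  E: 12.7% (difference: 3.5%)
  T: 9.1% (difference: 0.1%) <-- closest
  A: 8.2% (difference: 1.0%)
  O: 7.5% (difference: 1.7%)
  I: 7.0% (difference: 2.2%)
  N: 6.7% (difference: 2.5%)
  S: 6.3% (difference: 2.9%)
  H: 6.1% (difference: 3.1%)
  R: 6.0% (difference: 3.2%)
  D: 4.3% (difference: 4.9%)
Step 3: 'Z' most likely represents 'T' (frequency 9.1%).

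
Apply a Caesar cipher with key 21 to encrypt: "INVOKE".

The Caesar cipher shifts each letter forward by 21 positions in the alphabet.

Step 1: For each letter, shift forward by 21 positions (mod 26).
  I (position 8) -> position (8+21) mod 26 = 3 -> D
  N (position 13) -> position (13+21) mod 26 = 8 -> I
  V (position 21) -> position (21+21) mod 26 = 16 -> Q
  O (position 14) -> position (14+21) mod 26 = 9 -> J
  K (position 10) -> position (10+21) mod 26 = 5 -> F
  E (position 4) -> position (4+21) mod 26 = 25 -> Z
Result: DIQJFZ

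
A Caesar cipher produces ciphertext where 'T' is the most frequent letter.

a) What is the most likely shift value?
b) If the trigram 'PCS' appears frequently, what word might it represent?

Step 1: In English, 'E' is the most frequent letter (12.7%).
Step 2: The most frequent ciphertext letter is 'T' (position 19).
Step 3: Shift = (19 - 4) mod 26 = 15.
Step 4: Decrypt 'PCS' by shifting back 15:
  P -> A
  C -> N
  S -> D
Step 5: 'PCS' decrypts to 'AND'.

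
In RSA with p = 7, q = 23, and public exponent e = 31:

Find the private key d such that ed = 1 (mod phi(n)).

Step 1: n = 7 * 23 = 161.
Step 2: phi(n) = 6 * 22 = 132.
Step 3: Find d such that 31 * d = 1 (mod 132).
Step 4: d = 31^(-1) mod 132 = 115.
Verification: 31 * 115 = 3565 = 27 * 132 + 1.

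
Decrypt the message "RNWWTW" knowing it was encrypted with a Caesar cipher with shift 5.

Step 1: Reverse the shift by subtracting 5 from each letter position.
  R (position 17) -> position (17-5) mod 26 = 12 -> M
  N (position 13) -> position (13-5) mod 26 = 8 -> I
  W (position 22) -> position (22-5) mod 26 = 17 -> R
  W (position 22) -> position (22-5) mod 26 = 17 -> R
  T (position 19) -> position (19-5) mod 26 = 14 -> O
  W (position 22) -> position (22-5) mod 26 = 17 -> R
Decrypted message: MIRROR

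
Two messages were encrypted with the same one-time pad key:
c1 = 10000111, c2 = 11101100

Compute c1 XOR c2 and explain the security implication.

Step 1: c1 XOR c2 = (m1 XOR k) XOR (m2 XOR k).
Step 2: By XOR associativity/commutativity: = m1 XOR m2 XOR k XOR k = m1 XOR m2.
Step 3: 10000111 XOR 11101100 = 01101011 = 107.
Step 4: The key cancels out! An attacker learns m1 XOR m2 = 107, revealing the relationship between plaintexts.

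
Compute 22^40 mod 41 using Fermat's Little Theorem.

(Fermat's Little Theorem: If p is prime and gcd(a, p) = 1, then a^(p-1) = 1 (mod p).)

Step 1: Since 41 is prime, by Fermat's Little Theorem: 22^40 = 1 (mod 41).
Step 2: Reduce exponent: 40 mod 40 = 0.
Step 3: So 22^40 = 22^0 (mod 41).
Step 4: 22^0 mod 41 = 1.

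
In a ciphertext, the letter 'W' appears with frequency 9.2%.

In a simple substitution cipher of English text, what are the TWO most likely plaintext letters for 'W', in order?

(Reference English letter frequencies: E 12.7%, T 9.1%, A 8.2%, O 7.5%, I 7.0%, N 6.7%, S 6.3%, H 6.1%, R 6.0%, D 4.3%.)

Step 1: Observed frequency of 'W' is 9.2%.
Step 2: Compute distances to each reference frequency and sort:
  T (9.1%): difference = 0.1% <-- BEST
  A (8.2%): difference = 1.0% <-- RUNNER-UP
  O (7.5%): difference = 1.7%
  I (7.0%): difference = 2.2%
  N (6.7%): difference = 2.5%
Step 3: Most likely is 'T' (9.1%, diff 0.1%); second most likely is 'A' (8.2%, diff 1.0%).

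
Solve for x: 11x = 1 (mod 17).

Step 1: We need x such that 11 * x = 1 (mod 17).
Step 2: Using the extended Euclidean algorithm or trial:
  11 * 14 = 154 = 9 * 17 + 1.
Step 3: Since 154 mod 17 = 1, the inverse is x = 14.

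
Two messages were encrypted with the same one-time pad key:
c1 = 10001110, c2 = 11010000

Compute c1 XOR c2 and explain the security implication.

Step 1: c1 XOR c2 = (m1 XOR k) XOR (m2 XOR k).
Step 2: By XOR associativity/commutativity: = m1 XOR m2 XOR k XOR k = m1 XOR m2.
Step 3: 10001110 XOR 11010000 = 01011110 = 94.
Step 4: The key cancels out! An attacker learns m1 XOR m2 = 94, revealing the relationship between plaintexts.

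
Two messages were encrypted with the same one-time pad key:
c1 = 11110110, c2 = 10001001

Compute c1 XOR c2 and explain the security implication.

Step 1: c1 XOR c2 = (m1 XOR k) XOR (m2 XOR k).
Step 2: By XOR associativity/commutativity: = m1 XOR m2 XOR k XOR k = m1 XOR m2.
Step 3: 11110110 XOR 10001001 = 01111111 = 127.
Step 4: The key cancels out! An attacker learns m1 XOR m2 = 127, revealing the relationship between plaintexts.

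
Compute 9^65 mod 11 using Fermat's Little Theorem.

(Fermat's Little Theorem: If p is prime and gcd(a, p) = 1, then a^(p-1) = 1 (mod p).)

Step 1: Since 11 is prime, by Fermat's Little Theorem: 9^10 = 1 (mod 11).
Step 2: Reduce exponent: 65 mod 10 = 5.
Step 3: So 9^65 = 9^5 (mod 11).
Step 4: 9^5 mod 11 = 1.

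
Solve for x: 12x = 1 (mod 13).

Step 1: We need x such that 12 * x = 1 (mod 13).
Step 2: Using the extended Euclidean algorithm or trial:
  12 * 12 = 144 = 11 * 13 + 1.
Step 3: Since 144 mod 13 = 1, the inverse is x = 12.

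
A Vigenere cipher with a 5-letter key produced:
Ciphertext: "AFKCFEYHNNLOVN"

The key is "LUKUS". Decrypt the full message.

Step 1: Key 'LUKUS' has length 5. Extended key: LUKUSLUKUSLUKU
Step 2: Decrypt each position:
  A(0) - L(11) = 15 = P
  F(5) - U(20) = 11 = L
  K(10) - K(10) = 0 = A
  C(2) - U(20) = 8 = I
  F(5) - S(18) = 13 = N
  E(4) - L(11) = 19 = T
  Y(24) - U(20) = 4 = E
  H(7) - K(10) = 23 = X
  N(13) - U(20) = 19 = T
  N(13) - S(18) = 21 = V
  L(11) - L(11) = 0 = A
  O(14) - U(20) = 20 = U
  V(21) - K(10) = 11 = L
  N(13) - U(20) = 19 = T
Plaintext: PLAINTEXTVAULT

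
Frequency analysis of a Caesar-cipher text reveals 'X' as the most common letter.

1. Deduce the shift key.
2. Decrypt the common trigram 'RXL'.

Step 1: In English, 'E' is the most frequent letter (12.7%).
Step 2: The most frequent ciphertext letter is 'X' (position 23).
Step 3: Shift = (23 - 4) mod 26 = 19.
Step 4: Decrypt 'RXL' by shifting back 19:
  R -> Y
  X -> E
  L -> S
Step 5: 'RXL' decrypts to 'YES'.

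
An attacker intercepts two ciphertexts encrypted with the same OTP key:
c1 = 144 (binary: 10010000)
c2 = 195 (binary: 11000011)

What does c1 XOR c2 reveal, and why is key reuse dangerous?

Step 1: c1 XOR c2 = (m1 XOR k) XOR (m2 XOR k).
Step 2: By XOR associativity/commutativity: = m1 XOR m2 XOR k XOR k = m1 XOR m2.
Step 3: 10010000 XOR 11000011 = 01010011 = 83.
Step 4: The key cancels out! An attacker learns m1 XOR m2 = 83, revealing the relationship between plaintexts.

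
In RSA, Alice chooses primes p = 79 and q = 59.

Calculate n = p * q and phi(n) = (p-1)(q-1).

Step 1: n = p * q = 79 * 59 = 4661.
Step 2: phi(n) = (p-1)(q-1) = 78 * 58 = 4524.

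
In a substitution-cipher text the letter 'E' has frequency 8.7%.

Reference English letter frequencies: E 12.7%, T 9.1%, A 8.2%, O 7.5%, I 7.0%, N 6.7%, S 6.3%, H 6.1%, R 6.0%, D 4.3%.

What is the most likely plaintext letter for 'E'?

Step 1: The observed frequency is 8.7%.
Step 2: Compare with English frequencies:
  E: 12.7% (difference: 4.0%)
  T: 9.1% (difference: 0.4%) <-- closest
  A: 8.2% (difference: 0.5%)
  O: 7.5% (difference: 1.2%)
  I: 7.0% (difference: 1.7%)
  N: 6.7% (difference: 2.0%)
  S: 6.3% (difference: 2.4%)
  H: 6.1% (difference: 2.6%)
  R: 6.0% (difference: 2.7%)
  D: 4.3% (difference: 4.4%)
Step 3: 'E' most likely represents 'T' (frequency 9.1%).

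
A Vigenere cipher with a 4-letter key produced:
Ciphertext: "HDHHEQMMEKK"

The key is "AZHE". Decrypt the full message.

Step 1: Key 'AZHE' has length 4. Extended key: AZHEAZHEAZH
Step 2: Decrypt each position:
  H(7) - A(0) = 7 = H
  D(3) - Z(25) = 4 = E
  H(7) - H(7) = 0 = A
  H(7) - E(4) = 3 = D
  E(4) - A(0) = 4 = E
  Q(16) - Z(25) = 17 = R
  M(12) - H(7) = 5 = F
  M(12) - E(4) = 8 = I
  E(4) - A(0) = 4 = E
  K(10) - Z(25) = 11 = L
  K(10) - H(7) = 3 = D
Plaintext: HEADERFIELD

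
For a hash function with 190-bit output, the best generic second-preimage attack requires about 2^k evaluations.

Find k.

Step 1: The hash has a 190-bit output.
Step 2: Second-preimage resistance means: given a specific input x, it should be infeasible to find a different y with h(y) = h(x).
With a 190-bit output, a generic search for a second preimage costs about 2^190 evaluations (each trial matches the fixed target with probability 2^-190).
Step 3: Security level = 190 bits.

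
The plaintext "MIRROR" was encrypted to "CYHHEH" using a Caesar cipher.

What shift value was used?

Step 1: Compare first letters: M (position 12) -> C (position 2).
Step 2: Shift = (2 - 12) mod 26 = 16.
The shift value is 16.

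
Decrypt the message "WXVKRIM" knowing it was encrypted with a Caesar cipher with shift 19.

Step 1: Reverse the shift by subtracting 19 from each letter position.
  W (position 22) -> position (22-19) mod 26 = 3 -> D
  X (position 23) -> position (23-19) mod 26 = 4 -> E
  V (position 21) -> position (21-19) mod 26 = 2 -> C
  K (position 10) -> position (10-19) mod 26 = 17 -> R
  R (position 17) -> position (17-19) mod 26 = 24 -> Y
  I (position 8) -> position (8-19) mod 26 = 15 -> P
  M (position 12) -> position (12-19) mod 26 = 19 -> T
Decrypted message: DECRYPT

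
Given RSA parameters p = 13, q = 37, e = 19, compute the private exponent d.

Step 1: n = 13 * 37 = 481.
Step 2: phi(n) = 12 * 36 = 432.
Step 3: Find d such that 19 * d = 1 (mod 432).
Step 4: d = 19^(-1) mod 432 = 91.
Verification: 19 * 91 = 1729 = 4 * 432 + 1.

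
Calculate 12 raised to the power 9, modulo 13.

Step 1: Compute 12^9 mod 13 step by step, reducing modulo 13 at each step.
  12^1 mod 13 = 12
  12^2 mod 13 = (12 * 12) mod 13 = 1
  12^3 mod 13 = (1 * 12) mod 13 = 12
  12^4 mod 13 = (12 * 12) mod 13 = 1
  12^5 mod 13 = (1 * 12) mod 13 = 12
  12^6 mod 13 = (12 * 12) mod 13 = 1
  12^7 mod 13 = (1 * 12) mod 13 = 12
  12^8 mod 13 = (12 * 12) mod 13 = 1
  12^9 mod 13 = (1 * 12) mod 13 = 12
Step 2: Result = 12.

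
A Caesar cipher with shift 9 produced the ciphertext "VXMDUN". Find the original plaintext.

Step 1: Reverse the shift by subtracting 9 from each letter position.
  V (position 21) -> position (21-9) mod 26 = 12 -> M
  X (position 23) -> position (23-9) mod 26 = 14 -> O
  M (position 12) -> position (12-9) mod 26 = 3 -> D
  D (position 3) -> position (3-9) mod 26 = 20 -> U
  U (position 20) -> position (20-9) mod 26 = 11 -> L
  N (position 13) -> position (13-9) mod 26 = 4 -> E
Decrypted message: MODULE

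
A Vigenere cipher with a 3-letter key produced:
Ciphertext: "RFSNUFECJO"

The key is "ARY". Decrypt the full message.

Step 1: Key 'ARY' has length 3. Extended key: ARYARYARYA
Step 2: Decrypt each position:
  R(17) - A(0) = 17 = R
  F(5) - R(17) = 14 = O
  S(18) - Y(24) = 20 = U
  N(13) - A(0) = 13 = N
  U(20) - R(17) = 3 = D
  F(5) - Y(24) = 7 = H
  E(4) - A(0) = 4 = E
  C(2) - R(17) = 11 = L
  J(9) - Y(24) = 11 = L
  O(14) - A(0) = 14 = O
Plaintext: ROUNDHELLO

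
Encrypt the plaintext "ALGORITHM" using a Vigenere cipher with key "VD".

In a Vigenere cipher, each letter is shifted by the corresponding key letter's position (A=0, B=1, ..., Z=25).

Step 1: Repeat key to match plaintext length:
  Plaintext: ALGORITHM
  Key:       VDVDVDVDV
Step 2: Encrypt each letter:
  A(0) + V(21) = (0+21) mod 26 = 21 = V
  L(11) + D(3) = (11+3) mod 26 = 14 = O
  G(6) + V(21) = (6+21) mod 26 = 1 = B
  O(14) + D(3) = (14+3) mod 26 = 17 = R
  R(17) + V(21) = (17+21) mod 26 = 12 = M
  I(8) + D(3) = (8+3) mod 26 = 11 = L
  T(19) + V(21) = (19+21) mod 26 = 14 = O
  H(7) + D(3) = (7+3) mod 26 = 10 = K
  M(12) + V(21) = (12+21) mod 26 = 7 = H
Ciphertext: VOBRMLOKH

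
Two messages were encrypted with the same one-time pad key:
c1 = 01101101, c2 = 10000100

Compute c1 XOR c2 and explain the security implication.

Step 1: c1 XOR c2 = (m1 XOR k) XOR (m2 XOR k).
Step 2: By XOR associativity/commutativity: = m1 XOR m2 XOR k XOR k = m1 XOR m2.
Step 3: 01101101 XOR 10000100 = 11101001 = 233.
Step 4: The key cancels out! An attacker learns m1 XOR m2 = 233, revealing the relationship between plaintexts.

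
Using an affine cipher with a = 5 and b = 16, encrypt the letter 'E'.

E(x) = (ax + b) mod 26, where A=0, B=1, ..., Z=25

Step 1: Convert 'E' to number: x = 4.
Step 2: E(4) = (5 * 4 + 16) mod 26 = 36 mod 26 = 10.
Step 3: Convert 10 back to letter: K.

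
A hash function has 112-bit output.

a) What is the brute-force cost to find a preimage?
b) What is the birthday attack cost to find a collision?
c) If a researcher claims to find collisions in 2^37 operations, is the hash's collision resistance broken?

Step 1: Preimage resistance requires brute-force of 2^112 operations.
Step 2: Collision resistance (birthday bound) = 2^(112/2) = 2^56.
Step 3: The claimed attack costs 2^37 operations.
Step 4: Since 2^37 < 2^56, the claimed attack beats the generic birthday bound, so collision resistance is broken.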